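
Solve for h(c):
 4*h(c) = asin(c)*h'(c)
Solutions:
 h(c) = C1*exp(4*Integral(1/asin(c), c))


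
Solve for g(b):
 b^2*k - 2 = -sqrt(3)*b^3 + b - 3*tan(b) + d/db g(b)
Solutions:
 g(b) = C1 + sqrt(3)*b^4/4 + b^3*k/3 - b^2/2 - 2*b - 3*log(cos(b))


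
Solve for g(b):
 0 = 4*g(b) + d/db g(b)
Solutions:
 g(b) = C1*exp(-4*b)


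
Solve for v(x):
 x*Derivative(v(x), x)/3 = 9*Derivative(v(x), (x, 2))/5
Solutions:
 v(x) = C1 + C2*erfi(sqrt(30)*x/18)


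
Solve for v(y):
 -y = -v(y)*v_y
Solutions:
 v(y) = -sqrt(C1 + y^2)
 v(y) = sqrt(C1 + y^2)


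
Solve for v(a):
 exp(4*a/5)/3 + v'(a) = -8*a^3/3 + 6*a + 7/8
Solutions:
 v(a) = C1 - 2*a^4/3 + 3*a^2 + 7*a/8 - 5*exp(4*a/5)/12


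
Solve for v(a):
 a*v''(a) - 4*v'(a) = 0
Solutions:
 v(a) = C1 + C2*a^5


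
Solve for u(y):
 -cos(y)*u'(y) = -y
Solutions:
 u(y) = C1 + Integral(y/cos(y), y)


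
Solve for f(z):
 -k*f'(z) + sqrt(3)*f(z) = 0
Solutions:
 f(z) = C1*exp(sqrt(3)*z/k)


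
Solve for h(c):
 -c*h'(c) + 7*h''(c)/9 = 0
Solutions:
 h(c) = C1 + C2*erfi(3*sqrt(14)*c/14)


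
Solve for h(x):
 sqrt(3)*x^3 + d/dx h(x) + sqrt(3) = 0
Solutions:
 h(x) = C1 - sqrt(3)*x^4/4 - sqrt(3)*x


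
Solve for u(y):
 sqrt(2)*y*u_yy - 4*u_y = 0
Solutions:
 u(y) = C1 + C2*y^(1 + 2*sqrt(2))


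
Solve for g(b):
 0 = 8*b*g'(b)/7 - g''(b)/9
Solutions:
 g(b) = C1 + C2*erfi(6*sqrt(7)*b/7)


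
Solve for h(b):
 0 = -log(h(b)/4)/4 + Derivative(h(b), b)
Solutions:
 4*Integral(1/(-log(_y) + 2*log(2)), (_y, h(b))) = C1 - b


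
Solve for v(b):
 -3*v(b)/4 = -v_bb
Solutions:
 v(b) = C1*exp(-sqrt(3)*b/2) + C2*exp(sqrt(3)*b/2)


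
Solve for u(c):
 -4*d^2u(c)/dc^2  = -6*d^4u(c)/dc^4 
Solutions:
 u(c) = C1 + C2*c + C3*exp(-sqrt(6)*c/3) + C4*exp(sqrt(6)*c/3)


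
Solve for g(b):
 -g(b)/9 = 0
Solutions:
 g(b) = 0


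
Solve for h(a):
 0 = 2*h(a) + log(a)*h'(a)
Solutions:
 h(a) = C1*exp(-2*li(a))


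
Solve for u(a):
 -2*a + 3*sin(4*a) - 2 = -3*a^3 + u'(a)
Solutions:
 u(a) = C1 + 3*a^4/4 - a^2 - 2*a - 3*cos(4*a)/4


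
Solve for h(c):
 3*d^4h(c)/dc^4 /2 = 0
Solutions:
 h(c) = C1 + C2*c + C3*c^2 + C4*c^3


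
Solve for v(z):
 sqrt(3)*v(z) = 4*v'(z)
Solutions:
 v(z) = C1*exp(sqrt(3)*z/4)


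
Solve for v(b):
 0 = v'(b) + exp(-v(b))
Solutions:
 v(b) = log(C1 - b)


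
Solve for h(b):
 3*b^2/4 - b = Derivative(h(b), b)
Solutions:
 h(b) = C1 + b^3/4 - b^2/2


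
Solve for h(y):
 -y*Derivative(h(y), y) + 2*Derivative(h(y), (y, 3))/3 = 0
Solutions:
 h(y) = C1 + Integral(C2*airyai(2^(2/3)*3^(1/3)*y/2) + C3*airybi(2^(2/3)*3^(1/3)*y/2), y)


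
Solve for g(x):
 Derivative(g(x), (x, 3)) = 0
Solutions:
 g(x) = C1 + C2*x + C3*x^2


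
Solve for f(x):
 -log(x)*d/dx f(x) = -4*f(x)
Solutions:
 f(x) = C1*exp(4*li(x))


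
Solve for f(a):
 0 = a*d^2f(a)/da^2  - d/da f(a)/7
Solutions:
 f(a) = C1 + C2*a^(8/7)


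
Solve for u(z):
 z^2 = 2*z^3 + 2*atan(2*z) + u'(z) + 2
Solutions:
 u(z) = C1 - z^4/2 + z^3/3 - 2*z*atan(2*z) - 2*z + log(4*z^2 + 1)/2


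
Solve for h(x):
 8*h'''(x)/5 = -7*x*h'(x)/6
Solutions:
 h(x) = C1 + Integral(C2*airyai(-35^(1/3)*6^(2/3)*x/12) + C3*airybi(-35^(1/3)*6^(2/3)*x/12), x)


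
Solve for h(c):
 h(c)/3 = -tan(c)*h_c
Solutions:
 h(c) = C1/sin(c)^(1/3)


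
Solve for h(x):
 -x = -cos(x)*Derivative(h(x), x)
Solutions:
 h(x) = C1 + Integral(x/cos(x), x)


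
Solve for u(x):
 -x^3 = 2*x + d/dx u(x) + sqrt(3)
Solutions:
 u(x) = C1 - x^4/4 - x^2 - sqrt(3)*x


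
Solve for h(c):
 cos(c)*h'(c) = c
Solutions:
 h(c) = C1 + Integral(c/cos(c), c)


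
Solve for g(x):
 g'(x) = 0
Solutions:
 g(x) = C1


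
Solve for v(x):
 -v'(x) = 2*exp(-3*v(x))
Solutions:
 v(x) = log(C1 - 6*x)/3
 v(x) = log((-3^(1/3) - 3^(5/6)*I)*(C1 - 2*x)^(1/3)/2)
 v(x) = log((-3^(1/3) + 3^(5/6)*I)*(C1 - 2*x)^(1/3)/2)


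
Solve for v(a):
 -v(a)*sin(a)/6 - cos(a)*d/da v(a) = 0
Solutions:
 v(a) = C1*cos(a)^(1/6)


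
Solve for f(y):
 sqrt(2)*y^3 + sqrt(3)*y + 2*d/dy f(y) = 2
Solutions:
 f(y) = C1 - sqrt(2)*y^4/8 - sqrt(3)*y^2/4 + y


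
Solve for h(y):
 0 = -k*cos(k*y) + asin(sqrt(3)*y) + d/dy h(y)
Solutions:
 h(y) = C1 + k*Piecewise((sin(k*y)/k, Ne(k, 0)), (y, True)) - y*asin(sqrt(3)*y) - sqrt(3)*sqrt(1 - 3*y^2)/3


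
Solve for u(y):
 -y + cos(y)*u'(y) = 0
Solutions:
 u(y) = C1 + Integral(y/cos(y), y)


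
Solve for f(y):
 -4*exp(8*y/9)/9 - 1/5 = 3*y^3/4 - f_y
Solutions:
 f(y) = C1 + 3*y^4/16 + y/5 + exp(8*y/9)/2


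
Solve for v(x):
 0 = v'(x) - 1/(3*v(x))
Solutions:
 v(x) = -sqrt(C1 + 6*x)/3
 v(x) = sqrt(C1 + 6*x)/3


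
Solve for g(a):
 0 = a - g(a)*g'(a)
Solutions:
 g(a) = -sqrt(C1 + a^2)
 g(a) = sqrt(C1 + a^2)


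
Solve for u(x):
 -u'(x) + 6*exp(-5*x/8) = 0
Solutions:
 u(x) = C1 - 48*exp(-5*x/8)/5


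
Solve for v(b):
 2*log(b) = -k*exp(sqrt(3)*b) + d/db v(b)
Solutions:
 v(b) = C1 + 2*b*log(b) - 2*b + sqrt(3)*k*exp(sqrt(3)*b)/3


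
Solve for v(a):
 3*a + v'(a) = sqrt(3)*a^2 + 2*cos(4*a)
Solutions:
 v(a) = C1 + sqrt(3)*a^3/3 - 3*a^2/2 + sin(4*a)/2


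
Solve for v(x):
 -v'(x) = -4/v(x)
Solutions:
 v(x) = -sqrt(C1 + 8*x)
 v(x) = sqrt(C1 + 8*x)


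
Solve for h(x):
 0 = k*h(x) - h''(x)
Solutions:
 h(x) = C1*exp(-sqrt(k)*x) + C2*exp(sqrt(k)*x)


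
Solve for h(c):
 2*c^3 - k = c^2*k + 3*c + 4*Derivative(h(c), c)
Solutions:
 h(c) = C1 + c^4/8 - c^3*k/12 - 3*c^2/8 - c*k/4


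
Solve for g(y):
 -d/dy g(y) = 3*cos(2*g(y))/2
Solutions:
 g(y) = -asin((C1 + exp(6*y))/(C1 - exp(6*y)))/2 + pi/2
 g(y) = asin((C1 + exp(6*y))/(C1 - exp(6*y)))/2


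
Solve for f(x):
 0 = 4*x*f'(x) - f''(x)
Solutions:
 f(x) = C1 + C2*erfi(sqrt(2)*x)


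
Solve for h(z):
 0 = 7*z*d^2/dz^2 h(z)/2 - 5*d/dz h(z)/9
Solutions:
 h(z) = C1 + C2*z^(73/63)


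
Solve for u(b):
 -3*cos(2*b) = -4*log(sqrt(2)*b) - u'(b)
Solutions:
 u(b) = C1 - 4*b*log(b) - 2*b*log(2) + 4*b + 3*sin(2*b)/2


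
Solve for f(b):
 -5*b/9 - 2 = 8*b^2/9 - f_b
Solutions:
 f(b) = C1 + 8*b^3/27 + 5*b^2/18 + 2*b


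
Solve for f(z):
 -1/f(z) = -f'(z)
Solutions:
 f(z) = -sqrt(C1 + 2*z)
 f(z) = sqrt(C1 + 2*z)


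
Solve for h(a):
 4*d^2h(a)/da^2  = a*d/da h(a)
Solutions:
 h(a) = C1 + C2*erfi(sqrt(2)*a/4)


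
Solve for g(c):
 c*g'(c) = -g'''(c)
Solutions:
 g(c) = C1 + Integral(C2*airyai(-c) + C3*airybi(-c), c)


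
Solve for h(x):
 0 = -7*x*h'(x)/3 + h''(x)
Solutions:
 h(x) = C1 + C2*erfi(sqrt(42)*x/6)


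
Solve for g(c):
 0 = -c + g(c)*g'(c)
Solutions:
 g(c) = -sqrt(C1 + c^2)
 g(c) = sqrt(C1 + c^2)


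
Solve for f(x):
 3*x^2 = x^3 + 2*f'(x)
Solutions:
 f(x) = C1 - x^4/8 + x^3/2


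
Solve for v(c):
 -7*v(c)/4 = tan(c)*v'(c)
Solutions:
 v(c) = C1/sin(c)^(7/4)


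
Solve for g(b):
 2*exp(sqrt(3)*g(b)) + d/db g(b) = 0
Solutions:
 g(b) = sqrt(3)*(2*log(1/(C1 + 2*b)) - log(3))/6


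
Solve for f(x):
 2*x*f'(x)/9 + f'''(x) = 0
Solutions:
 f(x) = C1 + Integral(C2*airyai(-6^(1/3)*x/3) + C3*airybi(-6^(1/3)*x/3), x)


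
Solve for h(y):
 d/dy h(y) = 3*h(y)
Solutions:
 h(y) = C1*exp(3*y)


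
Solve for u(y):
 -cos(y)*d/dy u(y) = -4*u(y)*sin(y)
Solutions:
 u(y) = C1/cos(y)^4


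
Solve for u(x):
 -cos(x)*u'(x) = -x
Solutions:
 u(x) = C1 + Integral(x/cos(x), x)


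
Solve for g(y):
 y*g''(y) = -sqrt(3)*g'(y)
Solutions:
 g(y) = C1 + C2*y^(1 - sqrt(3))


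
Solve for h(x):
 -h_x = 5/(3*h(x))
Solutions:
 h(x) = -sqrt(C1 - 30*x)/3
 h(x) = sqrt(C1 - 30*x)/3


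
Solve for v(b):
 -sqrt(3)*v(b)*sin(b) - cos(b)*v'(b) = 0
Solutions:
 v(b) = C1*cos(b)^(sqrt(3))


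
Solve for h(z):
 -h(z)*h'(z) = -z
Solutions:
 h(z) = -sqrt(C1 + z^2)
 h(z) = sqrt(C1 + z^2)


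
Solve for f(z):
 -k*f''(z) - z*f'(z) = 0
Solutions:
 f(z) = C1 + C2*sqrt(k)*erf(sqrt(2)*z*sqrt(1/k)/2)


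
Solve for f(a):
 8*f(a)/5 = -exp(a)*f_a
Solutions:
 f(a) = C1*exp(8*exp(-a)/5)


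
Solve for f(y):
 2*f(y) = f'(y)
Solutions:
 f(y) = C1*exp(2*y)


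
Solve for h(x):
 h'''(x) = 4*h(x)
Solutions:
 h(x) = C3*exp(2^(2/3)*x) + (C1*sin(2^(2/3)*sqrt(3)*x/2) + C2*cos(2^(2/3)*sqrt(3)*x/2))*exp(-2^(2/3)*x/2)


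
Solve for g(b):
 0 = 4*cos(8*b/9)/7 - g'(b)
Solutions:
 g(b) = C1 + 9*sin(8*b/9)/14


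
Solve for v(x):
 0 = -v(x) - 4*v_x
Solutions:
 v(x) = C1*exp(-x/4)


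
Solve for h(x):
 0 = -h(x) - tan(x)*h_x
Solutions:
 h(x) = C1/sin(x)


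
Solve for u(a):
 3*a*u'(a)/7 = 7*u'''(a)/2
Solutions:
 u(a) = C1 + Integral(C2*airyai(42^(1/3)*a/7) + C3*airybi(42^(1/3)*a/7), a)


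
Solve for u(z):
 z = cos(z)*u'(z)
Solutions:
 u(z) = C1 + Integral(z/cos(z), z)


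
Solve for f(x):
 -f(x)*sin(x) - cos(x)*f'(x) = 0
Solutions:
 f(x) = C1*cos(x)


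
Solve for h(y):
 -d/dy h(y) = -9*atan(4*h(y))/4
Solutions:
 Integral(1/atan(4*_y), (_y, h(y))) = C1 + 9*y/4


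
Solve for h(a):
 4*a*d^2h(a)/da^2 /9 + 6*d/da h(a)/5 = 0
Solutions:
 h(a) = C1 + C2/a^(17/10)


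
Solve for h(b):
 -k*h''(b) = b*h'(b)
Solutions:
 h(b) = C1 + C2*sqrt(k)*erf(sqrt(2)*b*sqrt(1/k)/2)


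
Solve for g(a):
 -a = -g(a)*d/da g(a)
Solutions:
 g(a) = -sqrt(C1 + a^2)
 g(a) = sqrt(C1 + a^2)


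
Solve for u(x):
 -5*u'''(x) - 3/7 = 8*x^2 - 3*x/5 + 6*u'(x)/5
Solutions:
 u(x) = C1 + C2*sin(sqrt(6)*x/5) + C3*cos(sqrt(6)*x/5) - 20*x^3/9 + x^2/4 + 6955*x/126


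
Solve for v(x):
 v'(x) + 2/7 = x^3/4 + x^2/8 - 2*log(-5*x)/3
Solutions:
 v(x) = C1 + x^4/16 + x^3/24 - 2*x*log(-x)/3 + 2*x*(4 - 7*log(5))/21


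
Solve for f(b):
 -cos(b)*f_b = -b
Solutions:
 f(b) = C1 + Integral(b/cos(b), b)


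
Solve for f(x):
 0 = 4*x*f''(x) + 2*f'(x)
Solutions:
 f(x) = C1 + C2*sqrt(x)


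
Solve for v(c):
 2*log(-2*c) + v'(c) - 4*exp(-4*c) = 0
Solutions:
 v(c) = C1 - 2*c*log(-c) + 2*c*(1 - log(2)) - exp(-4*c)


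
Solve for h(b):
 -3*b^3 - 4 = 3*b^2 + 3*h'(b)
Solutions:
 h(b) = C1 - b^4/4 - b^3/3 - 4*b/3


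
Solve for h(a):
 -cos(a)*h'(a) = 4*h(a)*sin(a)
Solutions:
 h(a) = C1*cos(a)^4


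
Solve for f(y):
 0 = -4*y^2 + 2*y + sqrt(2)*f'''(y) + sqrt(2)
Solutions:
 f(y) = C1 + C2*y + C3*y^2 + sqrt(2)*y^5/30 - sqrt(2)*y^4/24 - y^3/6


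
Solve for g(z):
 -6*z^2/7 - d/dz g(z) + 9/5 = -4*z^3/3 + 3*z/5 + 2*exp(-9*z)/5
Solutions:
 g(z) = C1 + z^4/3 - 2*z^3/7 - 3*z^2/10 + 9*z/5 + 2*exp(-9*z)/45


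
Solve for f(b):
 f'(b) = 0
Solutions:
 f(b) = C1


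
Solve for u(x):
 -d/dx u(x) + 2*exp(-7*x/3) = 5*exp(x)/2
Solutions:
 u(x) = C1 - 5*exp(x)/2 - 6*exp(-7*x/3)/7


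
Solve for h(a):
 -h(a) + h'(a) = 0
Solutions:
 h(a) = C1*exp(a)


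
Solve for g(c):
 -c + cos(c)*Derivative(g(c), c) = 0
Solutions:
 g(c) = C1 + Integral(c/cos(c), c)


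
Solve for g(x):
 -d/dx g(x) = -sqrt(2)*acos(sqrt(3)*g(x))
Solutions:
 Integral(1/acos(sqrt(3)*_y), (_y, g(x))) = C1 + sqrt(2)*x


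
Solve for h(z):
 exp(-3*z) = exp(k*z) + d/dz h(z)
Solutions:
 h(z) = C1 - exp(-3*z)/3 - exp(k*z)/k


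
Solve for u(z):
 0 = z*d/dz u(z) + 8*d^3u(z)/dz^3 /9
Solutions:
 u(z) = C1 + Integral(C2*airyai(-3^(2/3)*z/2) + C3*airybi(-3^(2/3)*z/2), z)


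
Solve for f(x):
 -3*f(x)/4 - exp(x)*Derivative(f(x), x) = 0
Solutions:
 f(x) = C1*exp(3*exp(-x)/4)


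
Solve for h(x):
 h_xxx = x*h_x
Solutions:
 h(x) = C1 + Integral(C2*airyai(x) + C3*airybi(x), x)


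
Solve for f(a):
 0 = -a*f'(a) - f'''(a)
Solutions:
 f(a) = C1 + Integral(C2*airyai(-a) + C3*airybi(-a), a)


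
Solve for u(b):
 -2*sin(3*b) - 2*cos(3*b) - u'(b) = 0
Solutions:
 u(b) = C1 + 2*sqrt(2)*cos(3*b + pi/4)/3


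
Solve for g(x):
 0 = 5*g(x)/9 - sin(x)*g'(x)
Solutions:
 g(x) = C1*(cos(x) - 1)^(5/18)/(cos(x) + 1)^(5/18)


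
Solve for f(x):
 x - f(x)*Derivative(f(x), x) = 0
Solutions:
 f(x) = -sqrt(C1 + x^2)
 f(x) = sqrt(C1 + x^2)


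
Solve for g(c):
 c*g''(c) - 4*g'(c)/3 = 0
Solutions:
 g(c) = C1 + C2*c^(7/3)


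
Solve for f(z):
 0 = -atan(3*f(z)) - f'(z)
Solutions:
 Integral(1/atan(3*_y), (_y, f(z))) = C1 - z


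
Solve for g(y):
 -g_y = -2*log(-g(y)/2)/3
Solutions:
 -3*Integral(1/(log(-_y) - log(2)), (_y, g(y)))/2 = C1 - y


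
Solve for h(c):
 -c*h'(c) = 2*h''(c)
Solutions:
 h(c) = C1 + C2*erf(c/2)


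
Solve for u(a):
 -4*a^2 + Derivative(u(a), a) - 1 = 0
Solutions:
 u(a) = C1 + 4*a^3/3 + a


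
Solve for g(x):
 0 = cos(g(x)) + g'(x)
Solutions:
 g(x) = pi - asin((C1 + exp(2*x))/(C1 - exp(2*x)))
 g(x) = asin((C1 + exp(2*x))/(C1 - exp(2*x)))


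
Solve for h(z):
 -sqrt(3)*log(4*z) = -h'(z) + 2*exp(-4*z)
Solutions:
 h(z) = C1 + sqrt(3)*z*log(z) + sqrt(3)*z*(-1 + 2*log(2)) - exp(-4*z)/2


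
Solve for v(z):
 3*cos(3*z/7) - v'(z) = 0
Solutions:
 v(z) = C1 + 7*sin(3*z/7)


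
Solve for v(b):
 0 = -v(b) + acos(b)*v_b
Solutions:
 v(b) = C1*exp(Integral(1/acos(b), b))


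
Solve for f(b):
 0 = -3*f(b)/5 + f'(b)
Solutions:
 f(b) = C1*exp(3*b/5)


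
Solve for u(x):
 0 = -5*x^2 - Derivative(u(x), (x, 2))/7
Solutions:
 u(x) = C1 + C2*x - 35*x^4/12


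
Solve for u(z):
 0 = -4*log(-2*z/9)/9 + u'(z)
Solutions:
 u(z) = C1 + 4*z*log(-z)/9 + 4*z*(-2*log(3) - 1 + log(2))/9


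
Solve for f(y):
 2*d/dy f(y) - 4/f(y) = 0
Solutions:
 f(y) = -sqrt(C1 + 4*y)
 f(y) = sqrt(C1 + 4*y)


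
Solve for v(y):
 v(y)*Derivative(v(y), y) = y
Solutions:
 v(y) = -sqrt(C1 + y^2)
 v(y) = sqrt(C1 + y^2)


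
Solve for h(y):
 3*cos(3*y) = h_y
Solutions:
 h(y) = C1 + sin(3*y)


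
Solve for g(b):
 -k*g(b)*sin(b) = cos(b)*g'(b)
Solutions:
 g(b) = C1*exp(k*log(cos(b)))


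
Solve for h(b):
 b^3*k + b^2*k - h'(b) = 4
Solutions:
 h(b) = C1 + b^4*k/4 + b^3*k/3 - 4*b


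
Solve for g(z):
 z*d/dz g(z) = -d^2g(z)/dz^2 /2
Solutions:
 g(z) = C1 + C2*erf(z)


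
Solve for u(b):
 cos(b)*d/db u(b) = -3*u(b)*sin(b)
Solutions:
 u(b) = C1*cos(b)^3


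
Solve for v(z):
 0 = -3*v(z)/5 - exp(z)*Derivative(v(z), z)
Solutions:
 v(z) = C1*exp(3*exp(-z)/5)


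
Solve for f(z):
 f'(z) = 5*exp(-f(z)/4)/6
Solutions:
 f(z) = 4*log(C1 + 5*z/24)


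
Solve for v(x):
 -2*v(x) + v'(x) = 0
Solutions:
 v(x) = C1*exp(2*x)


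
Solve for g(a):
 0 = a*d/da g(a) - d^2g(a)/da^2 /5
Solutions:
 g(a) = C1 + C2*erfi(sqrt(10)*a/2)


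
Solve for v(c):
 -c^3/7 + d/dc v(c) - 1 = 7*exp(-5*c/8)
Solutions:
 v(c) = C1 + c^4/28 + c - 56*exp(-5*c/8)/5


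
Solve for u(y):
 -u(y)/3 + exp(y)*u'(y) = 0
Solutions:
 u(y) = C1*exp(-exp(-y)/3)


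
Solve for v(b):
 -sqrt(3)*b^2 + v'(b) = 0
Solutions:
 v(b) = C1 + sqrt(3)*b^3/3


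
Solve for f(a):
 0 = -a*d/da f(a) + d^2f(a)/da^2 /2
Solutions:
 f(a) = C1 + C2*erfi(a)


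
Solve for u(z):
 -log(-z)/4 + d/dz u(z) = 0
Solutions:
 u(z) = C1 + z*log(-z)/4 - z/4


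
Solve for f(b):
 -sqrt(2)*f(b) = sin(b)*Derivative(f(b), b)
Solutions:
 f(b) = C1*(cos(b) + 1)^(sqrt(2)/2)/(cos(b) - 1)^(sqrt(2)/2)


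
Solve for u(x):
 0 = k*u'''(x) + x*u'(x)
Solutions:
 u(x) = C1 + Integral(C2*airyai(x*(-1/k)^(1/3)) + C3*airybi(x*(-1/k)^(1/3)), x)


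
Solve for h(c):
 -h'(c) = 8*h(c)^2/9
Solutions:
 h(c) = 9/(C1 + 8*c)


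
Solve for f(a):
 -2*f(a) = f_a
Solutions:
 f(a) = C1*exp(-2*a)


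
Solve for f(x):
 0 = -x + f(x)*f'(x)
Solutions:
 f(x) = -sqrt(C1 + x^2)
 f(x) = sqrt(C1 + x^2)


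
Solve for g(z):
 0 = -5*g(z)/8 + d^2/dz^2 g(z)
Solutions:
 g(z) = C1*exp(-sqrt(10)*z/4) + C2*exp(sqrt(10)*z/4)


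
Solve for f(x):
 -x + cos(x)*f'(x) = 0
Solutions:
 f(x) = C1 + Integral(x/cos(x), x)


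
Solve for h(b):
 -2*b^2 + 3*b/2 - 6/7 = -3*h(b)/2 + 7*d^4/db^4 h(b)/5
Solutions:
 h(b) = C1*exp(-14^(3/4)*15^(1/4)*b/14) + C2*exp(14^(3/4)*15^(1/4)*b/14) + C3*sin(14^(3/4)*15^(1/4)*b/14) + C4*cos(14^(3/4)*15^(1/4)*b/14) + 4*b^2/3 - b + 4/7


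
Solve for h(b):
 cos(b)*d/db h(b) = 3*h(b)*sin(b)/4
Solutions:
 h(b) = C1/cos(b)^(3/4)


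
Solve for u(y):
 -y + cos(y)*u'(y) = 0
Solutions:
 u(y) = C1 + Integral(y/cos(y), y)


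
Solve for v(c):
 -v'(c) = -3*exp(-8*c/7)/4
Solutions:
 v(c) = C1 - 21*exp(-8*c/7)/32


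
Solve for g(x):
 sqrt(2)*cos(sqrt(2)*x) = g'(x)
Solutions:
 g(x) = C1 + sin(sqrt(2)*x)


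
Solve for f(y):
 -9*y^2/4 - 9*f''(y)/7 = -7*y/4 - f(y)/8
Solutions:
 f(y) = C1*exp(-sqrt(14)*y/12) + C2*exp(sqrt(14)*y/12) + 18*y^2 - 14*y + 2592/7


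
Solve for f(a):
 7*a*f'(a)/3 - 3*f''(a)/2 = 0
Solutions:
 f(a) = C1 + C2*erfi(sqrt(7)*a/3)


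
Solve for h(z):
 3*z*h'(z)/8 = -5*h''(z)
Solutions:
 h(z) = C1 + C2*erf(sqrt(15)*z/20)


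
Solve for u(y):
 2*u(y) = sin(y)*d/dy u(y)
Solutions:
 u(y) = C1*(cos(y) - 1)/(cos(y) + 1)


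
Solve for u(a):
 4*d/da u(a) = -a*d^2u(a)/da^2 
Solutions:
 u(a) = C1 + C2/a^3


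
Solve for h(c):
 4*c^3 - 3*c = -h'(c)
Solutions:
 h(c) = C1 - c^4 + 3*c^2/2


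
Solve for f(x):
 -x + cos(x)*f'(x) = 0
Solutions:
 f(x) = C1 + Integral(x/cos(x), x)


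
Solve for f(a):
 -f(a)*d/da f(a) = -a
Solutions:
 f(a) = -sqrt(C1 + a^2)
 f(a) = sqrt(C1 + a^2)


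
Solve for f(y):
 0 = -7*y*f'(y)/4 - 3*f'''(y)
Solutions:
 f(y) = C1 + Integral(C2*airyai(-126^(1/3)*y/6) + C3*airybi(-126^(1/3)*y/6), y)


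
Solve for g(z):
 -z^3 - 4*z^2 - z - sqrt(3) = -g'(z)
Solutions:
 g(z) = C1 + z^4/4 + 4*z^3/3 + z^2/2 + sqrt(3)*z


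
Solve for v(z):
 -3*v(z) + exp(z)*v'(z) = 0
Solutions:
 v(z) = C1*exp(-3*exp(-z))


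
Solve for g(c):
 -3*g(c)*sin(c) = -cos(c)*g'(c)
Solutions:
 g(c) = C1/cos(c)^3


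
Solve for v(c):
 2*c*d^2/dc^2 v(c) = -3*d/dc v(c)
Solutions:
 v(c) = C1 + C2/sqrt(c)


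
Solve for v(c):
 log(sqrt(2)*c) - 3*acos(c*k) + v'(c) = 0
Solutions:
 v(c) = C1 - c*log(c) - c*log(2)/2 + c + 3*Piecewise((c*acos(c*k) - sqrt(-c^2*k^2 + 1)/k, Ne(k, 0)), (pi*c/2, True))


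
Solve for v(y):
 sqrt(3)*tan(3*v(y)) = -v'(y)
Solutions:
 v(y) = -asin(C1*exp(-3*sqrt(3)*y))/3 + pi/3
 v(y) = asin(C1*exp(-3*sqrt(3)*y))/3


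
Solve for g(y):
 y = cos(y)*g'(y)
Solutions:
 g(y) = C1 + Integral(y/cos(y), y)


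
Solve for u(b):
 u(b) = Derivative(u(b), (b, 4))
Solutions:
 u(b) = C1*exp(-b) + C2*exp(b) + C3*sin(b) + C4*cos(b)


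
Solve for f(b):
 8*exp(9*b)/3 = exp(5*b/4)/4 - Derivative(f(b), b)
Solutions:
 f(b) = C1 + exp(5*b/4)/5 - 8*exp(9*b)/27


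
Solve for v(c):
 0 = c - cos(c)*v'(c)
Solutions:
 v(c) = C1 + Integral(c/cos(c), c)


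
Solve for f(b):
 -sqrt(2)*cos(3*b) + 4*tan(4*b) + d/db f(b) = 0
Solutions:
 f(b) = C1 + log(cos(4*b)) + sqrt(2)*sin(3*b)/3


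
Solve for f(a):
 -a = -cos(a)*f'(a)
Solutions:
 f(a) = C1 + Integral(a/cos(a), a)


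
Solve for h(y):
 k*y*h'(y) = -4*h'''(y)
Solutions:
 h(y) = C1 + Integral(C2*airyai(2^(1/3)*y*(-k)^(1/3)/2) + C3*airybi(2^(1/3)*y*(-k)^(1/3)/2), y)


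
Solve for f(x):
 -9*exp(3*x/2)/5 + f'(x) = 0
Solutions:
 f(x) = C1 + 6*exp(3*x/2)/5


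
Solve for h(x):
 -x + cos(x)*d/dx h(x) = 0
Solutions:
 h(x) = C1 + Integral(x/cos(x), x)


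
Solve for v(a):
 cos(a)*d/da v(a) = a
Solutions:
 v(a) = C1 + Integral(a/cos(a), a)


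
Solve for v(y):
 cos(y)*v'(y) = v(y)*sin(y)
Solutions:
 v(y) = C1/cos(y)


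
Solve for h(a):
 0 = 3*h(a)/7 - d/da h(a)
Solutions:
 h(a) = C1*exp(3*a/7)


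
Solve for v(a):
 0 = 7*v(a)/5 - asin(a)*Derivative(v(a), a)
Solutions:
 v(a) = C1*exp(7*Integral(1/asin(a), a)/5)


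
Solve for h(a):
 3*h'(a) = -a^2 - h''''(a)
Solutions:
 h(a) = C1 + C4*exp(-3^(1/3)*a) - a^3/9 + (C2*sin(3^(5/6)*a/2) + C3*cos(3^(5/6)*a/2))*exp(3^(1/3)*a/2)


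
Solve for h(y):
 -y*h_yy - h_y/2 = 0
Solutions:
 h(y) = C1 + C2*sqrt(y)


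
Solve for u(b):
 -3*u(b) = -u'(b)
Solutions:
 u(b) = C1*exp(3*b)


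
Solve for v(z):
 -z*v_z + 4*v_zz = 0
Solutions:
 v(z) = C1 + C2*erfi(sqrt(2)*z/4)


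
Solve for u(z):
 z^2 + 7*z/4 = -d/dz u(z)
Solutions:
 u(z) = C1 - z^3/3 - 7*z^2/8


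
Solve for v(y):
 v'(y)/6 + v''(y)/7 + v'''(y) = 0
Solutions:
 v(y) = C1 + (C2*sin(sqrt(285)*y/42) + C3*cos(sqrt(285)*y/42))*exp(-y/14)


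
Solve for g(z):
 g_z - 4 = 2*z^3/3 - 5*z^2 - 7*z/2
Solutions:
 g(z) = C1 + z^4/6 - 5*z^3/3 - 7*z^2/4 + 4*z


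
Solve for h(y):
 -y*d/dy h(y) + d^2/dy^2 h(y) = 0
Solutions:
 h(y) = C1 + C2*erfi(sqrt(2)*y/2)


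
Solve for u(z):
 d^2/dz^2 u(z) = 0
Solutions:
 u(z) = C1 + C2*z


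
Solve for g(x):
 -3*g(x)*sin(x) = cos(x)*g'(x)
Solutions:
 g(x) = C1*cos(x)^3


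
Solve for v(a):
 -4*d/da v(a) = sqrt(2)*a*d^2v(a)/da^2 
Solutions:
 v(a) = C1 + C2*a^(1 - 2*sqrt(2))


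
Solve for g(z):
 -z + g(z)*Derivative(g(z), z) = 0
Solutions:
 g(z) = -sqrt(C1 + z^2)
 g(z) = sqrt(C1 + z^2)


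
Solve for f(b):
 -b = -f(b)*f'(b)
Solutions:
 f(b) = -sqrt(C1 + b^2)
 f(b) = sqrt(C1 + b^2)


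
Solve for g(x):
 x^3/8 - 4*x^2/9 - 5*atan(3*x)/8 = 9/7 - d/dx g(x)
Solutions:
 g(x) = C1 - x^4/32 + 4*x^3/27 + 5*x*atan(3*x)/8 + 9*x/7 - 5*log(9*x^2 + 1)/48


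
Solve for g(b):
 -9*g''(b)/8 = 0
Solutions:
 g(b) = C1 + C2*b


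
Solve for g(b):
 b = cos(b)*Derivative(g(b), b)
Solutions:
 g(b) = C1 + Integral(b/cos(b), b)


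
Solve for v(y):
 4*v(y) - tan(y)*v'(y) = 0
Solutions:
 v(y) = C1*sin(y)^4


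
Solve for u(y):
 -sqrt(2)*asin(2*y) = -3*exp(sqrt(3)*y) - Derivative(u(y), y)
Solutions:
 u(y) = C1 + sqrt(2)*(y*asin(2*y) + sqrt(1 - 4*y^2)/2) - sqrt(3)*exp(sqrt(3)*y)


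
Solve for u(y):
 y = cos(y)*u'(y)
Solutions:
 u(y) = C1 + Integral(y/cos(y), y)


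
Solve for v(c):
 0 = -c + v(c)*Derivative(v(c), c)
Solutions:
 v(c) = -sqrt(C1 + c^2)
 v(c) = sqrt(C1 + c^2)


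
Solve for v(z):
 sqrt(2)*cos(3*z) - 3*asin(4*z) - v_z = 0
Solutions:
 v(z) = C1 - 3*z*asin(4*z) - 3*sqrt(1 - 16*z^2)/4 + sqrt(2)*sin(3*z)/3


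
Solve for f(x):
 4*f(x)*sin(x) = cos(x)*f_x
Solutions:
 f(x) = C1/cos(x)^4


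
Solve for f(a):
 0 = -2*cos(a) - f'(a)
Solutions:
 f(a) = C1 - 2*sin(a)


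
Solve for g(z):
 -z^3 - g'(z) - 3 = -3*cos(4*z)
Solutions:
 g(z) = C1 - z^4/4 - 3*z + 3*sin(4*z)/4


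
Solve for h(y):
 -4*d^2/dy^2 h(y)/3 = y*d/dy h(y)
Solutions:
 h(y) = C1 + C2*erf(sqrt(6)*y/4)


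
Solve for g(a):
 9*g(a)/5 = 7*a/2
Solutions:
 g(a) = 35*a/18


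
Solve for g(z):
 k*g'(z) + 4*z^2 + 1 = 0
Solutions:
 g(z) = C1 - 4*z^3/(3*k) - z/k


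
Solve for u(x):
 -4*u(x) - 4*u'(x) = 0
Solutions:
 u(x) = C1*exp(-x)


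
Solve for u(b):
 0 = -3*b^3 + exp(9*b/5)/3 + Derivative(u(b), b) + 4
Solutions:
 u(b) = C1 + 3*b^4/4 - 4*b - 5*exp(9*b/5)/27


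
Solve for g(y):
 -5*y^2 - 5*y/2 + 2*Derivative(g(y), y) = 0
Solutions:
 g(y) = C1 + 5*y^3/6 + 5*y^2/8


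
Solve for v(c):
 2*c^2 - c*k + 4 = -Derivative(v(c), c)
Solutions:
 v(c) = C1 - 2*c^3/3 + c^2*k/2 - 4*c


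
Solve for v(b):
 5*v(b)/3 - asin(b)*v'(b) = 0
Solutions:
 v(b) = C1*exp(5*Integral(1/asin(b), b)/3)


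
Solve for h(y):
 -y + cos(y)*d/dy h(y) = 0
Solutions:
 h(y) = C1 + Integral(y/cos(y), y)


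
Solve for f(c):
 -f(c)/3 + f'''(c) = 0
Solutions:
 f(c) = C3*exp(3^(2/3)*c/3) + (C1*sin(3^(1/6)*c/2) + C2*cos(3^(1/6)*c/2))*exp(-3^(2/3)*c/6)


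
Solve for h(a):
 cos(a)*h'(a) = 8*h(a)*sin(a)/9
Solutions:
 h(a) = C1/cos(a)^(8/9)


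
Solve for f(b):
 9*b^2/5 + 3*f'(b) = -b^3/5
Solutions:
 f(b) = C1 - b^4/60 - b^3/5


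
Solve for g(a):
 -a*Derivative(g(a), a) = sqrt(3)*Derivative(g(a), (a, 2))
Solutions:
 g(a) = C1 + C2*erf(sqrt(2)*3^(3/4)*a/6)


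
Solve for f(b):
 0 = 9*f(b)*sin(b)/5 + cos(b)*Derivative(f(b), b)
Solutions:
 f(b) = C1*cos(b)^(9/5)


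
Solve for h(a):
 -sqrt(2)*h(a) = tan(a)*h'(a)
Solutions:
 h(a) = C1/sin(a)^(sqrt(2))


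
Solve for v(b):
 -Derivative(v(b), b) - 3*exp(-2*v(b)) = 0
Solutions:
 v(b) = log(-sqrt(C1 - 6*b))
 v(b) = log(C1 - 6*b)/2


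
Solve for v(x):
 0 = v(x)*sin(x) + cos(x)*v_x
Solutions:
 v(x) = C1*cos(x)


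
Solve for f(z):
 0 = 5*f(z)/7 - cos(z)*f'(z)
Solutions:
 f(z) = C1*(sin(z) + 1)^(5/14)/(sin(z) - 1)^(5/14)


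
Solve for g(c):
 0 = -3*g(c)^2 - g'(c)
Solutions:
 g(c) = 1/(C1 + 3*c)


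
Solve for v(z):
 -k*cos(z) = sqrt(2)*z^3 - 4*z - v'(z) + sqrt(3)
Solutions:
 v(z) = C1 + k*sin(z) + sqrt(2)*z^4/4 - 2*z^2 + sqrt(3)*z


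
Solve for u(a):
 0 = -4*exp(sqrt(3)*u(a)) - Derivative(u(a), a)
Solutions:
 u(a) = sqrt(3)*(2*log(1/(C1 + 4*a)) - log(3))/6


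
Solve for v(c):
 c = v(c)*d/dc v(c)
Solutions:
 v(c) = -sqrt(C1 + c^2)
 v(c) = sqrt(C1 + c^2)


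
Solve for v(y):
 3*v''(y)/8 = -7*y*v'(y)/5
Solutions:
 v(y) = C1 + C2*erf(2*sqrt(105)*y/15)


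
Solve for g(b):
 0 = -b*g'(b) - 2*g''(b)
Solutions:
 g(b) = C1 + C2*erf(b/2)


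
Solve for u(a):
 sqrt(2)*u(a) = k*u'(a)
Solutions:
 u(a) = C1*exp(sqrt(2)*a/k)


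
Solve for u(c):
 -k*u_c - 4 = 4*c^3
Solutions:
 u(c) = C1 - c^4/k - 4*c/k


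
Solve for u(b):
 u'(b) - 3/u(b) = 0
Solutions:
 u(b) = -sqrt(C1 + 6*b)
 u(b) = sqrt(C1 + 6*b)


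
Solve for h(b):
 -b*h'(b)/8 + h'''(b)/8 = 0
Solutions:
 h(b) = C1 + Integral(C2*airyai(b) + C3*airybi(b), b)


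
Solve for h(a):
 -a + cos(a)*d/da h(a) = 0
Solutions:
 h(a) = C1 + Integral(a/cos(a), a)


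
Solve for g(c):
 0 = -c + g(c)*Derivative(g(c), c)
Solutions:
 g(c) = -sqrt(C1 + c^2)
 g(c) = sqrt(C1 + c^2)


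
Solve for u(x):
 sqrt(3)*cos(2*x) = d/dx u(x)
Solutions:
 u(x) = C1 + sqrt(3)*sin(2*x)/2


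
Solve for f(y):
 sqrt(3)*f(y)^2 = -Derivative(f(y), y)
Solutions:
 f(y) = 1/(C1 + sqrt(3)*y)


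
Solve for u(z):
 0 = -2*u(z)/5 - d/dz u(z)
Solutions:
 u(z) = C1*exp(-2*z/5)


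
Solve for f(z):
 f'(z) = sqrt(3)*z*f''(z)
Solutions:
 f(z) = C1 + C2*z^(sqrt(3)/3 + 1)


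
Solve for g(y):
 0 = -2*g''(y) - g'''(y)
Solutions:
 g(y) = C1 + C2*y + C3*exp(-2*y)


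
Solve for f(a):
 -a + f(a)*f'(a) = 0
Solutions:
 f(a) = -sqrt(C1 + a^2)
 f(a) = sqrt(C1 + a^2)


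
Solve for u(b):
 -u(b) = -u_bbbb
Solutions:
 u(b) = C1*exp(-b) + C2*exp(b) + C3*sin(b) + C4*cos(b)


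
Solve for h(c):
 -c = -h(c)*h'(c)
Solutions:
 h(c) = -sqrt(C1 + c^2)
 h(c) = sqrt(C1 + c^2)


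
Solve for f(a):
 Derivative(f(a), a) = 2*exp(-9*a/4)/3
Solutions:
 f(a) = C1 - 8*exp(-9*a/4)/27


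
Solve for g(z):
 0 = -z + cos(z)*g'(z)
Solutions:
 g(z) = C1 + Integral(z/cos(z), z)


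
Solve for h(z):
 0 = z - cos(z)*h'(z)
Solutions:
 h(z) = C1 + Integral(z/cos(z), z)


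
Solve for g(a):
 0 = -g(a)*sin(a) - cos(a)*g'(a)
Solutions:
 g(a) = C1*cos(a)


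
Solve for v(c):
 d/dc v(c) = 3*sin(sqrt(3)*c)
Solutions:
 v(c) = C1 - sqrt(3)*cos(sqrt(3)*c)


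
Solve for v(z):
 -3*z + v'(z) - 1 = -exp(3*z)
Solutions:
 v(z) = C1 + 3*z^2/2 + z - exp(3*z)/3


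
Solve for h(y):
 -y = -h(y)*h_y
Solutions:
 h(y) = -sqrt(C1 + y^2)
 h(y) = sqrt(C1 + y^2)


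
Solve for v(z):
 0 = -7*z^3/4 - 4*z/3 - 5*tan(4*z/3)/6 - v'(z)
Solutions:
 v(z) = C1 - 7*z^4/16 - 2*z^2/3 + 5*log(cos(4*z/3))/8


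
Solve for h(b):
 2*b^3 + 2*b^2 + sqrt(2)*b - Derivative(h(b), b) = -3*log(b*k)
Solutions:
 h(b) = C1 + b^4/2 + 2*b^3/3 + sqrt(2)*b^2/2 + 3*b*log(b*k) - 3*b


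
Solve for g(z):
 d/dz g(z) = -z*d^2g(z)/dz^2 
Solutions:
 g(z) = C1 + C2*log(z)


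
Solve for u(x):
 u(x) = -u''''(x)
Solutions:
 u(x) = (C1*sin(sqrt(2)*x/2) + C2*cos(sqrt(2)*x/2))*exp(-sqrt(2)*x/2) + (C3*sin(sqrt(2)*x/2) + C4*cos(sqrt(2)*x/2))*exp(sqrt(2)*x/2)


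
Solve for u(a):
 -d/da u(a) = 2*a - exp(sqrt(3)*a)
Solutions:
 u(a) = C1 - a^2 + sqrt(3)*exp(sqrt(3)*a)/3


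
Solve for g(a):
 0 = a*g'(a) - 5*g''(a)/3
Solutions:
 g(a) = C1 + C2*erfi(sqrt(30)*a/10)


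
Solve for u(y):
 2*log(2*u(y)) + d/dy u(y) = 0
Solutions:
 Integral(1/(log(_y) + log(2)), (_y, u(y)))/2 = C1 - y


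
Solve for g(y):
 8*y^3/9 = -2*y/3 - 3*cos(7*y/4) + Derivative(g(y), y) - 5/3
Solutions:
 g(y) = C1 + 2*y^4/9 + y^2/3 + 5*y/3 + 12*sin(7*y/4)/7


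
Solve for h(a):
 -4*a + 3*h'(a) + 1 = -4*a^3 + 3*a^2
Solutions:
 h(a) = C1 - a^4/3 + a^3/3 + 2*a^2/3 - a/3


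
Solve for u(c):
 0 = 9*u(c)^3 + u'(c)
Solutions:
 u(c) = -sqrt(2)*sqrt(-1/(C1 - 9*c))/2
 u(c) = sqrt(2)*sqrt(-1/(C1 - 9*c))/2


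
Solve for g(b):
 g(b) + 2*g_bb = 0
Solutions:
 g(b) = C1*sin(sqrt(2)*b/2) + C2*cos(sqrt(2)*b/2)


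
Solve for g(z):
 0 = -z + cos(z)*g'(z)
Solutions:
 g(z) = C1 + Integral(z/cos(z), z)


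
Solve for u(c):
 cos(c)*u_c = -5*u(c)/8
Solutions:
 u(c) = C1*(sin(c) - 1)^(5/16)/(sin(c) + 1)^(5/16)


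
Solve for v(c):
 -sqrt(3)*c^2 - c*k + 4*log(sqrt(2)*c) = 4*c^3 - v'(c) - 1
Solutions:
 v(c) = C1 + c^4 + sqrt(3)*c^3/3 + c^2*k/2 - 4*c*log(c) - c*log(4) + 3*c


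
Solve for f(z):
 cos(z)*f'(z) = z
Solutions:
 f(z) = C1 + Integral(z/cos(z), z)


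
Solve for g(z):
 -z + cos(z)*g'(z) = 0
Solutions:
 g(z) = C1 + Integral(z/cos(z), z)


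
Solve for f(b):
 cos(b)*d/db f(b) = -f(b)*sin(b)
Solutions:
 f(b) = C1*cos(b)


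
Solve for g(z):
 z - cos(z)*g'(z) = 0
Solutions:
 g(z) = C1 + Integral(z/cos(z), z)


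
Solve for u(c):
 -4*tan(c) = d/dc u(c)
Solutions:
 u(c) = C1 + 4*log(cos(c))


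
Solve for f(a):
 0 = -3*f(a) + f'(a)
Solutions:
 f(a) = C1*exp(3*a)


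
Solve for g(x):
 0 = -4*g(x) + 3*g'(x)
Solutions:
 g(x) = C1*exp(4*x/3)


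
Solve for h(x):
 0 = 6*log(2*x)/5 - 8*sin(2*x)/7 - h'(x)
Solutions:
 h(x) = C1 + 6*x*log(x)/5 - 6*x/5 + 6*x*log(2)/5 + 4*cos(2*x)/7


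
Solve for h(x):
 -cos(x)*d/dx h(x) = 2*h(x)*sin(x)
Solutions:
 h(x) = C1*cos(x)^2


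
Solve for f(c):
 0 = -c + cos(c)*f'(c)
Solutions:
 f(c) = C1 + Integral(c/cos(c), c)


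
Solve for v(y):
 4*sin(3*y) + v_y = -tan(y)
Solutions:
 v(y) = C1 + log(cos(y)) + 4*cos(3*y)/3


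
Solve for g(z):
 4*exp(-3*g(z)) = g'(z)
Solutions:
 g(z) = log(C1 + 12*z)/3
 g(z) = log((-3^(1/3) - 3^(5/6)*I)*(C1 + 4*z)^(1/3)/2)
 g(z) = log((-3^(1/3) + 3^(5/6)*I)*(C1 + 4*z)^(1/3)/2)


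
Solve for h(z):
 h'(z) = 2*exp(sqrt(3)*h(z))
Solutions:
 h(z) = sqrt(3)*(2*log(-1/(C1 + 2*z)) - log(3))/6


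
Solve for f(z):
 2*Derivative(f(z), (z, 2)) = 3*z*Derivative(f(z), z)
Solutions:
 f(z) = C1 + C2*erfi(sqrt(3)*z/2)


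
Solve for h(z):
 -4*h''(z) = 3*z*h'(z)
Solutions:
 h(z) = C1 + C2*erf(sqrt(6)*z/4)


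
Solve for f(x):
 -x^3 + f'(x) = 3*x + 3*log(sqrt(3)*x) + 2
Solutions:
 f(x) = C1 + x^4/4 + 3*x^2/2 + 3*x*log(x) - x + 3*x*log(3)/2


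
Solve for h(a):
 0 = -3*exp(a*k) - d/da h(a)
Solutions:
 h(a) = C1 - 3*exp(a*k)/k


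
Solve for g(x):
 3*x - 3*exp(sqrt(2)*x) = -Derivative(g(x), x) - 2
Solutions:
 g(x) = C1 - 3*x^2/2 - 2*x + 3*sqrt(2)*exp(sqrt(2)*x)/2


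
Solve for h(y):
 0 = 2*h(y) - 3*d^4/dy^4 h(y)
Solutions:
 h(y) = C1*exp(-2^(1/4)*3^(3/4)*y/3) + C2*exp(2^(1/4)*3^(3/4)*y/3) + C3*sin(2^(1/4)*3^(3/4)*y/3) + C4*cos(2^(1/4)*3^(3/4)*y/3)


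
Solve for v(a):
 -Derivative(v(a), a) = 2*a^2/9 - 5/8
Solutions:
 v(a) = C1 - 2*a^3/27 + 5*a/8


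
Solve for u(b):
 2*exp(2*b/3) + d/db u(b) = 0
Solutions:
 u(b) = C1 - 3*exp(2*b/3)


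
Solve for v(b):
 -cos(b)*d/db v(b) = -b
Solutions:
 v(b) = C1 + Integral(b/cos(b), b)


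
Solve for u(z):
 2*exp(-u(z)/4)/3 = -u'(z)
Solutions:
 u(z) = 4*log(C1 - z/6)


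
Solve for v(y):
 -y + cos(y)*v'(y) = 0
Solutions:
 v(y) = C1 + Integral(y/cos(y), y)


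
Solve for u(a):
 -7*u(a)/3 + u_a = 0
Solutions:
 u(a) = C1*exp(7*a/3)


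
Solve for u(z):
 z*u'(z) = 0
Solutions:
 u(z) = C1


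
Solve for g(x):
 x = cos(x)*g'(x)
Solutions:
 g(x) = C1 + Integral(x/cos(x), x)


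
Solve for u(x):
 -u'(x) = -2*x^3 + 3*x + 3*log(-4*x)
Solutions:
 u(x) = C1 + x^4/2 - 3*x^2/2 - 3*x*log(-x) + 3*x*(1 - 2*log(2))


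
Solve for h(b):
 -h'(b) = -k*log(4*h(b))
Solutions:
 Integral(1/(log(_y) + 2*log(2)), (_y, h(b))) = C1 + b*k


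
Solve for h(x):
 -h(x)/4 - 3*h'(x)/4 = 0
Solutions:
 h(x) = C1*exp(-x/3)


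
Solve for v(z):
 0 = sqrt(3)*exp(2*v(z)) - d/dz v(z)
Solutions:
 v(z) = log(-sqrt(-1/(C1 + sqrt(3)*z))) - log(2)/2
 v(z) = log(-1/(C1 + sqrt(3)*z))/2 - log(2)/2


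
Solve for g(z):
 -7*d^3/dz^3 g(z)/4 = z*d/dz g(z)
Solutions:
 g(z) = C1 + Integral(C2*airyai(-14^(2/3)*z/7) + C3*airybi(-14^(2/3)*z/7), z)


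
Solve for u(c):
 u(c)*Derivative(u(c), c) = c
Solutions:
 u(c) = -sqrt(C1 + c^2)
 u(c) = sqrt(C1 + c^2)


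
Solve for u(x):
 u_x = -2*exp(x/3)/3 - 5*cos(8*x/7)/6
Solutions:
 u(x) = C1 - 2*exp(x/3) - 35*sin(8*x/7)/48


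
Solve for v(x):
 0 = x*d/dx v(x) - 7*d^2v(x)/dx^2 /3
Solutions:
 v(x) = C1 + C2*erfi(sqrt(42)*x/14)


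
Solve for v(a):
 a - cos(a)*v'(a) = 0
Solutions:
 v(a) = C1 + Integral(a/cos(a), a)


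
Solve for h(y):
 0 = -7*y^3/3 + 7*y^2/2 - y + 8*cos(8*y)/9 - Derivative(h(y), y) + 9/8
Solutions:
 h(y) = C1 - 7*y^4/12 + 7*y^3/6 - y^2/2 + 9*y/8 + sin(8*y)/9


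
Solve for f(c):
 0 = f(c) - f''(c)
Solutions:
 f(c) = C1*exp(-c) + C2*exp(c)


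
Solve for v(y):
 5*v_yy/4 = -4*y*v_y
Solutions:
 v(y) = C1 + C2*erf(2*sqrt(10)*y/5)


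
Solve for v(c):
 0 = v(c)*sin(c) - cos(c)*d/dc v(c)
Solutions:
 v(c) = C1/cos(c)


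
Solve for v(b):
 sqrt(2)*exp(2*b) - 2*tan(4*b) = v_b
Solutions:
 v(b) = C1 + sqrt(2)*exp(2*b)/2 + log(cos(4*b))/2


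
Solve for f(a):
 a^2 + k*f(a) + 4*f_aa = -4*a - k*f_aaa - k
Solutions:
 f(a) = C1*exp(-a*((sqrt((27 + 128/k^3)^2 - 16384/k^6)/2 + 27/2 + 64/k^3)^(1/3) + 4/k + 16/(k^2*(sqrt((27 + 128/k^3)^2 - 16384/k^6)/2 + 27/2 + 64/k^3)^(1/3)))/3) + C2*exp(a*((sqrt((27 + 128/k^3)^2 - 16384/k^6)/2 + 27/2 + 64/k^3)^(1/3) - sqrt(3)*I*(sqrt((27 + 128/k^3)^2 - 16384/k^6)/2 + 27/2 + 64/k^3)^(1/3) - 8/k - 64/(k^2*(-1 + sqrt(3)*I)*(sqrt((27 + 128/k^3)^2 - 16384/k^6)/2 + 27/2 + 64/k^3)^(1/3)))/6) + C3*exp(a*((sqrt((27 + 128/k^3)^2 - 16384/k^6)/2 + 27/2 + 64/k^3)^(1/3) + sqrt(3)*I*(sqrt((27 + 128/k^3)^2 - 16384/k^6)/2 + 27/2 + 64/k^3)^(1/3) - 8/k + 64/(k^2*(1 + sqrt(3)*I)*(sqrt((27 + 128/k^3)^2 - 16384/k^6)/2 + 27/2 + 64/k^3)^(1/3)))/6) - a^2/k - 4*a/k - 1 + 8/k^2


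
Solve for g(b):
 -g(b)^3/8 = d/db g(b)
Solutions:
 g(b) = -2*sqrt(-1/(C1 - b))
 g(b) = 2*sqrt(-1/(C1 - b))


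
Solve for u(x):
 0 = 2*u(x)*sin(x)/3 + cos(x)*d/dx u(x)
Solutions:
 u(x) = C1*cos(x)^(2/3)


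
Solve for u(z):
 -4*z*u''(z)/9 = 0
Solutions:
 u(z) = C1 + C2*z


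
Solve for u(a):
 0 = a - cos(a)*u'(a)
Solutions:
 u(a) = C1 + Integral(a/cos(a), a)


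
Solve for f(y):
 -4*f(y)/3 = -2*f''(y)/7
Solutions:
 f(y) = C1*exp(-sqrt(42)*y/3) + C2*exp(sqrt(42)*y/3)


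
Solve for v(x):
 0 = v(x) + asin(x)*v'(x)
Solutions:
 v(x) = C1*exp(-Integral(1/asin(x), x))


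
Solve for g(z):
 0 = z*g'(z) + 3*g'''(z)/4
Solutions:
 g(z) = C1 + Integral(C2*airyai(-6^(2/3)*z/3) + C3*airybi(-6^(2/3)*z/3), z)


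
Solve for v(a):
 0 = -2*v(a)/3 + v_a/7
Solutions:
 v(a) = C1*exp(14*a/3)


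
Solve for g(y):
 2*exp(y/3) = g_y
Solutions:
 g(y) = C1 + 6*exp(y/3)


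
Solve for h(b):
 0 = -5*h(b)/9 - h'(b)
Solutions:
 h(b) = C1*exp(-5*b/9)


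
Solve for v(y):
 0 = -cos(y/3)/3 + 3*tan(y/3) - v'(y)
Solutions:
 v(y) = C1 - 9*log(cos(y/3)) - sin(y/3)


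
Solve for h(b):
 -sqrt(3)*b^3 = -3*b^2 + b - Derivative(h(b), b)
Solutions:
 h(b) = C1 + sqrt(3)*b^4/4 - b^3 + b^2/2


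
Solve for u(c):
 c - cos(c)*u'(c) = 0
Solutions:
 u(c) = C1 + Integral(c/cos(c), c)


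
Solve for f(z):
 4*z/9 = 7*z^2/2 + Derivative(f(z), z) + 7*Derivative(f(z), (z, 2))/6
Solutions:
 f(z) = C1 + C2*exp(-6*z/7) - 7*z^3/6 + 155*z^2/36 - 1085*z/108


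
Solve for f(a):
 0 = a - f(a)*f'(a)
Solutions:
 f(a) = -sqrt(C1 + a^2)
 f(a) = sqrt(C1 + a^2)


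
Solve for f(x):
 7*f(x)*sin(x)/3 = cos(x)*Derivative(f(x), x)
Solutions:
 f(x) = C1/cos(x)^(7/3)


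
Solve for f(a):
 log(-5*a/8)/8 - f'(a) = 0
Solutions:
 f(a) = C1 + a*log(-a)/8 + a*(-3*log(2) - 1 + log(5))/8


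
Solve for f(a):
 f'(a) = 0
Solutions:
 f(a) = C1


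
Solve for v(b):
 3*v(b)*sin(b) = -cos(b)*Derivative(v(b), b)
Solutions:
 v(b) = C1*cos(b)^3


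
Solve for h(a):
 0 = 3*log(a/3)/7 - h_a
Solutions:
 h(a) = C1 + 3*a*log(a)/7 - 3*a*log(3)/7 - 3*a/7


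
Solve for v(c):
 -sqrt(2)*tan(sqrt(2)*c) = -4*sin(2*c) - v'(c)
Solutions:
 v(c) = C1 - log(cos(sqrt(2)*c)) + 2*cos(2*c)


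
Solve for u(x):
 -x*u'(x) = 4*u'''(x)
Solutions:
 u(x) = C1 + Integral(C2*airyai(-2^(1/3)*x/2) + C3*airybi(-2^(1/3)*x/2), x)


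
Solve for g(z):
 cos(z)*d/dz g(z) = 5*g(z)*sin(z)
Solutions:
 g(z) = C1/cos(z)^5


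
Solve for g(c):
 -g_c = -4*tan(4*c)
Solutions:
 g(c) = C1 - log(cos(4*c))


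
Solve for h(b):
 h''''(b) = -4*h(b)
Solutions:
 h(b) = (C1*sin(b) + C2*cos(b))*exp(-b) + (C3*sin(b) + C4*cos(b))*exp(b)


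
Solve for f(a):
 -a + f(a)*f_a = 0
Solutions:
 f(a) = -sqrt(C1 + a^2)
 f(a) = sqrt(C1 + a^2)


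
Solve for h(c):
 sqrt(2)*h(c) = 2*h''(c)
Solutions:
 h(c) = C1*exp(-2^(3/4)*c/2) + C2*exp(2^(3/4)*c/2)


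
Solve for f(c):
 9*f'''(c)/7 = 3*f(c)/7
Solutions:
 f(c) = C3*exp(3^(2/3)*c/3) + (C1*sin(3^(1/6)*c/2) + C2*cos(3^(1/6)*c/2))*exp(-3^(2/3)*c/6)


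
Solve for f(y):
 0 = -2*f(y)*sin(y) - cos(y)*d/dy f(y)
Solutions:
 f(y) = C1*cos(y)^2


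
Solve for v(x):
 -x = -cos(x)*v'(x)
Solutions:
 v(x) = C1 + Integral(x/cos(x), x)


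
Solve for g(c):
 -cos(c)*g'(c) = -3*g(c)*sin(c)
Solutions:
 g(c) = C1/cos(c)^3


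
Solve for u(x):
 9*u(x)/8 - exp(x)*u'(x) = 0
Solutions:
 u(x) = C1*exp(-9*exp(-x)/8)


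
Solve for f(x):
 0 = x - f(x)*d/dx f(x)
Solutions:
 f(x) = -sqrt(C1 + x^2)
 f(x) = sqrt(C1 + x^2)


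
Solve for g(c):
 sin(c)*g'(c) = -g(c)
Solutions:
 g(c) = C1*sqrt(cos(c) + 1)/sqrt(cos(c) - 1)


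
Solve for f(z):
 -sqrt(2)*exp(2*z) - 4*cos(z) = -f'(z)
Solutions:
 f(z) = C1 + sqrt(2)*exp(2*z)/2 + 4*sin(z)


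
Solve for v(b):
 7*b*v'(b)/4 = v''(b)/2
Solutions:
 v(b) = C1 + C2*erfi(sqrt(7)*b/2)


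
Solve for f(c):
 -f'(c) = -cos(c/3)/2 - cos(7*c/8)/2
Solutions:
 f(c) = C1 + 3*sin(c/3)/2 + 4*sin(7*c/8)/7


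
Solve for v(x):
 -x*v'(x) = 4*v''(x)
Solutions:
 v(x) = C1 + C2*erf(sqrt(2)*x/4)


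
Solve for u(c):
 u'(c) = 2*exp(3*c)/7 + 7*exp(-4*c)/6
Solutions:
 u(c) = C1 + 2*exp(3*c)/21 - 7*exp(-4*c)/24


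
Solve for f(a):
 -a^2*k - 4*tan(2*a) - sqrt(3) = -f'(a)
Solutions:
 f(a) = C1 + a^3*k/3 + sqrt(3)*a - 2*log(cos(2*a))


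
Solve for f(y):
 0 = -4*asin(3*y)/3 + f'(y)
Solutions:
 f(y) = C1 + 4*y*asin(3*y)/3 + 4*sqrt(1 - 9*y^2)/9


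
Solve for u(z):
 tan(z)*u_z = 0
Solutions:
 u(z) = C1


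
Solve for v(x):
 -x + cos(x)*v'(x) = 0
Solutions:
 v(x) = C1 + Integral(x/cos(x), x)


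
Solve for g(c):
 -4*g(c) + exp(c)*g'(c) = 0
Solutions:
 g(c) = C1*exp(-4*exp(-c))


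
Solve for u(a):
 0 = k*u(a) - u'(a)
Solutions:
 u(a) = C1*exp(a*k)


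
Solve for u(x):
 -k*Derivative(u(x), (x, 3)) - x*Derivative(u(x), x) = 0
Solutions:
 u(x) = C1 + Integral(C2*airyai(x*(-1/k)^(1/3)) + C3*airybi(x*(-1/k)^(1/3)), x)
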